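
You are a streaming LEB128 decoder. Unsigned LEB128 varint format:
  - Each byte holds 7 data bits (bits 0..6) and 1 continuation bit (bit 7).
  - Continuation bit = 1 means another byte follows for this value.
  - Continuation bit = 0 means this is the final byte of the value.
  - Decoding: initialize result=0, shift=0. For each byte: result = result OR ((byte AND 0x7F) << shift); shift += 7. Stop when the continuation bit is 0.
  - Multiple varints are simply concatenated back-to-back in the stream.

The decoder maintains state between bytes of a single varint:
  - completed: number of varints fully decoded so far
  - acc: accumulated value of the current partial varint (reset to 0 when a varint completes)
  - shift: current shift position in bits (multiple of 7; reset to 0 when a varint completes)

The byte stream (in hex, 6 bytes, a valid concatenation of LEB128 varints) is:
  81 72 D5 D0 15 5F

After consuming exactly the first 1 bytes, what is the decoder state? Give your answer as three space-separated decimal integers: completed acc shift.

Answer: 0 1 7

Derivation:
byte[0]=0x81 cont=1 payload=0x01: acc |= 1<<0 -> completed=0 acc=1 shift=7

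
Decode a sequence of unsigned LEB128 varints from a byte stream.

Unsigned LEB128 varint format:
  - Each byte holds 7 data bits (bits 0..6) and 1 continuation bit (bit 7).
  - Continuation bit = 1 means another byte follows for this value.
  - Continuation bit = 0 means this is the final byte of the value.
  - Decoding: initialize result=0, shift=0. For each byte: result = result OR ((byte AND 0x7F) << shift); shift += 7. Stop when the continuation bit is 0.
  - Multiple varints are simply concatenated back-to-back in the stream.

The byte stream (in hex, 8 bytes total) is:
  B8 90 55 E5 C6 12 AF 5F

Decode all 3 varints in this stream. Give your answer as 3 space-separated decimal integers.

  byte[0]=0xB8 cont=1 payload=0x38=56: acc |= 56<<0 -> acc=56 shift=7
  byte[1]=0x90 cont=1 payload=0x10=16: acc |= 16<<7 -> acc=2104 shift=14
  byte[2]=0x55 cont=0 payload=0x55=85: acc |= 85<<14 -> acc=1394744 shift=21 [end]
Varint 1: bytes[0:3] = B8 90 55 -> value 1394744 (3 byte(s))
  byte[3]=0xE5 cont=1 payload=0x65=101: acc |= 101<<0 -> acc=101 shift=7
  byte[4]=0xC6 cont=1 payload=0x46=70: acc |= 70<<7 -> acc=9061 shift=14
  byte[5]=0x12 cont=0 payload=0x12=18: acc |= 18<<14 -> acc=303973 shift=21 [end]
Varint 2: bytes[3:6] = E5 C6 12 -> value 303973 (3 byte(s))
  byte[6]=0xAF cont=1 payload=0x2F=47: acc |= 47<<0 -> acc=47 shift=7
  byte[7]=0x5F cont=0 payload=0x5F=95: acc |= 95<<7 -> acc=12207 shift=14 [end]
Varint 3: bytes[6:8] = AF 5F -> value 12207 (2 byte(s))

Answer: 1394744 303973 12207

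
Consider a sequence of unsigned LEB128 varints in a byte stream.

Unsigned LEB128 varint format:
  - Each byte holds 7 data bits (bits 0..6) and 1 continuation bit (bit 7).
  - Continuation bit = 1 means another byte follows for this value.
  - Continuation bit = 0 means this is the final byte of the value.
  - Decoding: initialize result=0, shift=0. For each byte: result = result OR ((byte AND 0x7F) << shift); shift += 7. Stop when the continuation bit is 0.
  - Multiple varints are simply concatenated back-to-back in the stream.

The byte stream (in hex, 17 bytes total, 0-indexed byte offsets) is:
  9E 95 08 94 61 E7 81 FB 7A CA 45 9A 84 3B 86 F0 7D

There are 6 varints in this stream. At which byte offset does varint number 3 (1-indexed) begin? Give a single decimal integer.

  byte[0]=0x9E cont=1 payload=0x1E=30: acc |= 30<<0 -> acc=30 shift=7
  byte[1]=0x95 cont=1 payload=0x15=21: acc |= 21<<7 -> acc=2718 shift=14
  byte[2]=0x08 cont=0 payload=0x08=8: acc |= 8<<14 -> acc=133790 shift=21 [end]
Varint 1: bytes[0:3] = 9E 95 08 -> value 133790 (3 byte(s))
  byte[3]=0x94 cont=1 payload=0x14=20: acc |= 20<<0 -> acc=20 shift=7
  byte[4]=0x61 cont=0 payload=0x61=97: acc |= 97<<7 -> acc=12436 shift=14 [end]
Varint 2: bytes[3:5] = 94 61 -> value 12436 (2 byte(s))
  byte[5]=0xE7 cont=1 payload=0x67=103: acc |= 103<<0 -> acc=103 shift=7
  byte[6]=0x81 cont=1 payload=0x01=1: acc |= 1<<7 -> acc=231 shift=14
  byte[7]=0xFB cont=1 payload=0x7B=123: acc |= 123<<14 -> acc=2015463 shift=21
  byte[8]=0x7A cont=0 payload=0x7A=122: acc |= 122<<21 -> acc=257868007 shift=28 [end]
Varint 3: bytes[5:9] = E7 81 FB 7A -> value 257868007 (4 byte(s))
  byte[9]=0xCA cont=1 payload=0x4A=74: acc |= 74<<0 -> acc=74 shift=7
  byte[10]=0x45 cont=0 payload=0x45=69: acc |= 69<<7 -> acc=8906 shift=14 [end]
Varint 4: bytes[9:11] = CA 45 -> value 8906 (2 byte(s))
  byte[11]=0x9A cont=1 payload=0x1A=26: acc |= 26<<0 -> acc=26 shift=7
  byte[12]=0x84 cont=1 payload=0x04=4: acc |= 4<<7 -> acc=538 shift=14
  byte[13]=0x3B cont=0 payload=0x3B=59: acc |= 59<<14 -> acc=967194 shift=21 [end]
Varint 5: bytes[11:14] = 9A 84 3B -> value 967194 (3 byte(s))
  byte[14]=0x86 cont=1 payload=0x06=6: acc |= 6<<0 -> acc=6 shift=7
  byte[15]=0xF0 cont=1 payload=0x70=112: acc |= 112<<7 -> acc=14342 shift=14
  byte[16]=0x7D cont=0 payload=0x7D=125: acc |= 125<<14 -> acc=2062342 shift=21 [end]
Varint 6: bytes[14:17] = 86 F0 7D -> value 2062342 (3 byte(s))

Answer: 5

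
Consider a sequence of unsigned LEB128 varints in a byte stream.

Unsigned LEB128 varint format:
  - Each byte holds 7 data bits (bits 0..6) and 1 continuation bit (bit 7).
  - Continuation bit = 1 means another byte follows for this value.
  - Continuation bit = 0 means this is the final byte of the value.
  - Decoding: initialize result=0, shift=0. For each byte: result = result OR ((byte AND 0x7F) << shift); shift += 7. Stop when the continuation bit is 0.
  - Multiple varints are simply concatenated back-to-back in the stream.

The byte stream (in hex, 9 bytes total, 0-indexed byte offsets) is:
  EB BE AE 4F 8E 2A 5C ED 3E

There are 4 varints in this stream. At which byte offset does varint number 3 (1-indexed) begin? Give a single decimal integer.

Answer: 6

Derivation:
  byte[0]=0xEB cont=1 payload=0x6B=107: acc |= 107<<0 -> acc=107 shift=7
  byte[1]=0xBE cont=1 payload=0x3E=62: acc |= 62<<7 -> acc=8043 shift=14
  byte[2]=0xAE cont=1 payload=0x2E=46: acc |= 46<<14 -> acc=761707 shift=21
  byte[3]=0x4F cont=0 payload=0x4F=79: acc |= 79<<21 -> acc=166436715 shift=28 [end]
Varint 1: bytes[0:4] = EB BE AE 4F -> value 166436715 (4 byte(s))
  byte[4]=0x8E cont=1 payload=0x0E=14: acc |= 14<<0 -> acc=14 shift=7
  byte[5]=0x2A cont=0 payload=0x2A=42: acc |= 42<<7 -> acc=5390 shift=14 [end]
Varint 2: bytes[4:6] = 8E 2A -> value 5390 (2 byte(s))
  byte[6]=0x5C cont=0 payload=0x5C=92: acc |= 92<<0 -> acc=92 shift=7 [end]
Varint 3: bytes[6:7] = 5C -> value 92 (1 byte(s))
  byte[7]=0xED cont=1 payload=0x6D=109: acc |= 109<<0 -> acc=109 shift=7
  byte[8]=0x3E cont=0 payload=0x3E=62: acc |= 62<<7 -> acc=8045 shift=14 [end]
Varint 4: bytes[7:9] = ED 3E -> value 8045 (2 byte(s))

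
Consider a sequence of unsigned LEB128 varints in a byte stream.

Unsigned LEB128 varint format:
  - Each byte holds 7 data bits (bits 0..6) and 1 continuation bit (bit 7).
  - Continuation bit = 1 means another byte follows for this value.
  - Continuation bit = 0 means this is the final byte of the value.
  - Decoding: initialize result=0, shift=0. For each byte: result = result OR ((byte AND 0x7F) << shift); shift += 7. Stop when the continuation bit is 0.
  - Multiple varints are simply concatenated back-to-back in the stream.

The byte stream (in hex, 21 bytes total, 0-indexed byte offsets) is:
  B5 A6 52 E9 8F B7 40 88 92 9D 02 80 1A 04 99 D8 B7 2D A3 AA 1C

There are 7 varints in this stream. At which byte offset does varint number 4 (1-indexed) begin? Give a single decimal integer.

Answer: 11

Derivation:
  byte[0]=0xB5 cont=1 payload=0x35=53: acc |= 53<<0 -> acc=53 shift=7
  byte[1]=0xA6 cont=1 payload=0x26=38: acc |= 38<<7 -> acc=4917 shift=14
  byte[2]=0x52 cont=0 payload=0x52=82: acc |= 82<<14 -> acc=1348405 shift=21 [end]
Varint 1: bytes[0:3] = B5 A6 52 -> value 1348405 (3 byte(s))
  byte[3]=0xE9 cont=1 payload=0x69=105: acc |= 105<<0 -> acc=105 shift=7
  byte[4]=0x8F cont=1 payload=0x0F=15: acc |= 15<<7 -> acc=2025 shift=14
  byte[5]=0xB7 cont=1 payload=0x37=55: acc |= 55<<14 -> acc=903145 shift=21
  byte[6]=0x40 cont=0 payload=0x40=64: acc |= 64<<21 -> acc=135120873 shift=28 [end]
Varint 2: bytes[3:7] = E9 8F B7 40 -> value 135120873 (4 byte(s))
  byte[7]=0x88 cont=1 payload=0x08=8: acc |= 8<<0 -> acc=8 shift=7
  byte[8]=0x92 cont=1 payload=0x12=18: acc |= 18<<7 -> acc=2312 shift=14
  byte[9]=0x9D cont=1 payload=0x1D=29: acc |= 29<<14 -> acc=477448 shift=21
  byte[10]=0x02 cont=0 payload=0x02=2: acc |= 2<<21 -> acc=4671752 shift=28 [end]
Varint 3: bytes[7:11] = 88 92 9D 02 -> value 4671752 (4 byte(s))
  byte[11]=0x80 cont=1 payload=0x00=0: acc |= 0<<0 -> acc=0 shift=7
  byte[12]=0x1A cont=0 payload=0x1A=26: acc |= 26<<7 -> acc=3328 shift=14 [end]
Varint 4: bytes[11:13] = 80 1A -> value 3328 (2 byte(s))
  byte[13]=0x04 cont=0 payload=0x04=4: acc |= 4<<0 -> acc=4 shift=7 [end]
Varint 5: bytes[13:14] = 04 -> value 4 (1 byte(s))
  byte[14]=0x99 cont=1 payload=0x19=25: acc |= 25<<0 -> acc=25 shift=7
  byte[15]=0xD8 cont=1 payload=0x58=88: acc |= 88<<7 -> acc=11289 shift=14
  byte[16]=0xB7 cont=1 payload=0x37=55: acc |= 55<<14 -> acc=912409 shift=21
  byte[17]=0x2D cont=0 payload=0x2D=45: acc |= 45<<21 -> acc=95284249 shift=28 [end]
Varint 6: bytes[14:18] = 99 D8 B7 2D -> value 95284249 (4 byte(s))
  byte[18]=0xA3 cont=1 payload=0x23=35: acc |= 35<<0 -> acc=35 shift=7
  byte[19]=0xAA cont=1 payload=0x2A=42: acc |= 42<<7 -> acc=5411 shift=14
  byte[20]=0x1C cont=0 payload=0x1C=28: acc |= 28<<14 -> acc=464163 shift=21 [end]
Varint 7: bytes[18:21] = A3 AA 1C -> value 464163 (3 byte(s))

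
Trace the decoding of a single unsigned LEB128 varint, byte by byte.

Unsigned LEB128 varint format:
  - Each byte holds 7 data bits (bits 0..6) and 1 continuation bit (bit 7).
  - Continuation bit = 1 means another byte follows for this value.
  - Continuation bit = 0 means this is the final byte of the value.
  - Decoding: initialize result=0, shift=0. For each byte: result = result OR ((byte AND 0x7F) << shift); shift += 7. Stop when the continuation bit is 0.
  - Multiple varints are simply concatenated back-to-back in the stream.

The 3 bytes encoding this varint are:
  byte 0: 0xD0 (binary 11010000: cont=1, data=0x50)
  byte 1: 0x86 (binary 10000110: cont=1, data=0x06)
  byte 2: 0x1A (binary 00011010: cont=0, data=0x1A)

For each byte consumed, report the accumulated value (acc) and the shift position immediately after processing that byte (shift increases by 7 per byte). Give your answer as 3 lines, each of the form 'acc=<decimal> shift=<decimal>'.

Answer: acc=80 shift=7
acc=848 shift=14
acc=426832 shift=21

Derivation:
byte 0=0xD0: payload=0x50=80, contrib = 80<<0 = 80; acc -> 80, shift -> 7
byte 1=0x86: payload=0x06=6, contrib = 6<<7 = 768; acc -> 848, shift -> 14
byte 2=0x1A: payload=0x1A=26, contrib = 26<<14 = 425984; acc -> 426832, shift -> 21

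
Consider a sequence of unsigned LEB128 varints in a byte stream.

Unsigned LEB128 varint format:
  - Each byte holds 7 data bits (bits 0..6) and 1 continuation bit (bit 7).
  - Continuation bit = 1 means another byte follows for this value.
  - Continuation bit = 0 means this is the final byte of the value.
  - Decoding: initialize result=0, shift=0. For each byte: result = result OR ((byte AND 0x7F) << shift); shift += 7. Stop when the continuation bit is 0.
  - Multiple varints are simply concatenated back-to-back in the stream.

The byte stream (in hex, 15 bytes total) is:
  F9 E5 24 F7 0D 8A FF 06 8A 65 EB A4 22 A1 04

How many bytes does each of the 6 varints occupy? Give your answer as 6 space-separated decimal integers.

Answer: 3 2 3 2 3 2

Derivation:
  byte[0]=0xF9 cont=1 payload=0x79=121: acc |= 121<<0 -> acc=121 shift=7
  byte[1]=0xE5 cont=1 payload=0x65=101: acc |= 101<<7 -> acc=13049 shift=14
  byte[2]=0x24 cont=0 payload=0x24=36: acc |= 36<<14 -> acc=602873 shift=21 [end]
Varint 1: bytes[0:3] = F9 E5 24 -> value 602873 (3 byte(s))
  byte[3]=0xF7 cont=1 payload=0x77=119: acc |= 119<<0 -> acc=119 shift=7
  byte[4]=0x0D cont=0 payload=0x0D=13: acc |= 13<<7 -> acc=1783 shift=14 [end]
Varint 2: bytes[3:5] = F7 0D -> value 1783 (2 byte(s))
  byte[5]=0x8A cont=1 payload=0x0A=10: acc |= 10<<0 -> acc=10 shift=7
  byte[6]=0xFF cont=1 payload=0x7F=127: acc |= 127<<7 -> acc=16266 shift=14
  byte[7]=0x06 cont=0 payload=0x06=6: acc |= 6<<14 -> acc=114570 shift=21 [end]
Varint 3: bytes[5:8] = 8A FF 06 -> value 114570 (3 byte(s))
  byte[8]=0x8A cont=1 payload=0x0A=10: acc |= 10<<0 -> acc=10 shift=7
  byte[9]=0x65 cont=0 payload=0x65=101: acc |= 101<<7 -> acc=12938 shift=14 [end]
Varint 4: bytes[8:10] = 8A 65 -> value 12938 (2 byte(s))
  byte[10]=0xEB cont=1 payload=0x6B=107: acc |= 107<<0 -> acc=107 shift=7
  byte[11]=0xA4 cont=1 payload=0x24=36: acc |= 36<<7 -> acc=4715 shift=14
  byte[12]=0x22 cont=0 payload=0x22=34: acc |= 34<<14 -> acc=561771 shift=21 [end]
Varint 5: bytes[10:13] = EB A4 22 -> value 561771 (3 byte(s))
  byte[13]=0xA1 cont=1 payload=0x21=33: acc |= 33<<0 -> acc=33 shift=7
  byte[14]=0x04 cont=0 payload=0x04=4: acc |= 4<<7 -> acc=545 shift=14 [end]
Varint 6: bytes[13:15] = A1 04 -> value 545 (2 byte(s))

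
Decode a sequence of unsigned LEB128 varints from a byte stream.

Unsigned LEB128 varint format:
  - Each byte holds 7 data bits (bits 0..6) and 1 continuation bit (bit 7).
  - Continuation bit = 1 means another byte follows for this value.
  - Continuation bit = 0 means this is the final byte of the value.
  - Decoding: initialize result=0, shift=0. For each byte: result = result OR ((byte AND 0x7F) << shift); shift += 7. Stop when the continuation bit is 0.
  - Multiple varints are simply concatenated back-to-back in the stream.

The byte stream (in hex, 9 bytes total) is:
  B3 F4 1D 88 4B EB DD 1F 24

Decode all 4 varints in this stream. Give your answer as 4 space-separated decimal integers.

  byte[0]=0xB3 cont=1 payload=0x33=51: acc |= 51<<0 -> acc=51 shift=7
  byte[1]=0xF4 cont=1 payload=0x74=116: acc |= 116<<7 -> acc=14899 shift=14
  byte[2]=0x1D cont=0 payload=0x1D=29: acc |= 29<<14 -> acc=490035 shift=21 [end]
Varint 1: bytes[0:3] = B3 F4 1D -> value 490035 (3 byte(s))
  byte[3]=0x88 cont=1 payload=0x08=8: acc |= 8<<0 -> acc=8 shift=7
  byte[4]=0x4B cont=0 payload=0x4B=75: acc |= 75<<7 -> acc=9608 shift=14 [end]
Varint 2: bytes[3:5] = 88 4B -> value 9608 (2 byte(s))
  byte[5]=0xEB cont=1 payload=0x6B=107: acc |= 107<<0 -> acc=107 shift=7
  byte[6]=0xDD cont=1 payload=0x5D=93: acc |= 93<<7 -> acc=12011 shift=14
  byte[7]=0x1F cont=0 payload=0x1F=31: acc |= 31<<14 -> acc=519915 shift=21 [end]
Varint 3: bytes[5:8] = EB DD 1F -> value 519915 (3 byte(s))
  byte[8]=0x24 cont=0 payload=0x24=36: acc |= 36<<0 -> acc=36 shift=7 [end]
Varint 4: bytes[8:9] = 24 -> value 36 (1 byte(s))

Answer: 490035 9608 519915 36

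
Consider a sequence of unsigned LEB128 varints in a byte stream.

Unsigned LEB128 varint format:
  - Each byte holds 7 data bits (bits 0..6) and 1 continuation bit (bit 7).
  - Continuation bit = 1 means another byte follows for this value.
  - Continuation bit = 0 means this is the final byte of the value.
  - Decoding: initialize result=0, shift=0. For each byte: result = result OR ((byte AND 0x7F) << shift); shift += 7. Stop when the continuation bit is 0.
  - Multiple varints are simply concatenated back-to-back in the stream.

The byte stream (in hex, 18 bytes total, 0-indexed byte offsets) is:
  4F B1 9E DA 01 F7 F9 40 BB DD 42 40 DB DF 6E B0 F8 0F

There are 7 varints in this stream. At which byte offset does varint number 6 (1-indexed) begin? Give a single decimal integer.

  byte[0]=0x4F cont=0 payload=0x4F=79: acc |= 79<<0 -> acc=79 shift=7 [end]
Varint 1: bytes[0:1] = 4F -> value 79 (1 byte(s))
  byte[1]=0xB1 cont=1 payload=0x31=49: acc |= 49<<0 -> acc=49 shift=7
  byte[2]=0x9E cont=1 payload=0x1E=30: acc |= 30<<7 -> acc=3889 shift=14
  byte[3]=0xDA cont=1 payload=0x5A=90: acc |= 90<<14 -> acc=1478449 shift=21
  byte[4]=0x01 cont=0 payload=0x01=1: acc |= 1<<21 -> acc=3575601 shift=28 [end]
Varint 2: bytes[1:5] = B1 9E DA 01 -> value 3575601 (4 byte(s))
  byte[5]=0xF7 cont=1 payload=0x77=119: acc |= 119<<0 -> acc=119 shift=7
  byte[6]=0xF9 cont=1 payload=0x79=121: acc |= 121<<7 -> acc=15607 shift=14
  byte[7]=0x40 cont=0 payload=0x40=64: acc |= 64<<14 -> acc=1064183 shift=21 [end]
Varint 3: bytes[5:8] = F7 F9 40 -> value 1064183 (3 byte(s))
  byte[8]=0xBB cont=1 payload=0x3B=59: acc |= 59<<0 -> acc=59 shift=7
  byte[9]=0xDD cont=1 payload=0x5D=93: acc |= 93<<7 -> acc=11963 shift=14
  byte[10]=0x42 cont=0 payload=0x42=66: acc |= 66<<14 -> acc=1093307 shift=21 [end]
Varint 4: bytes[8:11] = BB DD 42 -> value 1093307 (3 byte(s))
  byte[11]=0x40 cont=0 payload=0x40=64: acc |= 64<<0 -> acc=64 shift=7 [end]
Varint 5: bytes[11:12] = 40 -> value 64 (1 byte(s))
  byte[12]=0xDB cont=1 payload=0x5B=91: acc |= 91<<0 -> acc=91 shift=7
  byte[13]=0xDF cont=1 payload=0x5F=95: acc |= 95<<7 -> acc=12251 shift=14
  byte[14]=0x6E cont=0 payload=0x6E=110: acc |= 110<<14 -> acc=1814491 shift=21 [end]
Varint 6: bytes[12:15] = DB DF 6E -> value 1814491 (3 byte(s))
  byte[15]=0xB0 cont=1 payload=0x30=48: acc |= 48<<0 -> acc=48 shift=7
  byte[16]=0xF8 cont=1 payload=0x78=120: acc |= 120<<7 -> acc=15408 shift=14
  byte[17]=0x0F cont=0 payload=0x0F=15: acc |= 15<<14 -> acc=261168 shift=21 [end]
Varint 7: bytes[15:18] = B0 F8 0F -> value 261168 (3 byte(s))

Answer: 12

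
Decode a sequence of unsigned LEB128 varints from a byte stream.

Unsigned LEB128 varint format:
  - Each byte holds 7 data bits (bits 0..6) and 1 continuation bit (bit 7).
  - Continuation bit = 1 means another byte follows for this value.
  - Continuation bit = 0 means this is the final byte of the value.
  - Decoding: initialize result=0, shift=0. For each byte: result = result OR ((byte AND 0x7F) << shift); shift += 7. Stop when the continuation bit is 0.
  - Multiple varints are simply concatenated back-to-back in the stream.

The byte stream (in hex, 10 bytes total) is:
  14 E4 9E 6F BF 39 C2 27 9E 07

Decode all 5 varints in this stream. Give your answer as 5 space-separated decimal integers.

Answer: 20 1822564 7359 5058 926

Derivation:
  byte[0]=0x14 cont=0 payload=0x14=20: acc |= 20<<0 -> acc=20 shift=7 [end]
Varint 1: bytes[0:1] = 14 -> value 20 (1 byte(s))
  byte[1]=0xE4 cont=1 payload=0x64=100: acc |= 100<<0 -> acc=100 shift=7
  byte[2]=0x9E cont=1 payload=0x1E=30: acc |= 30<<7 -> acc=3940 shift=14
  byte[3]=0x6F cont=0 payload=0x6F=111: acc |= 111<<14 -> acc=1822564 shift=21 [end]
Varint 2: bytes[1:4] = E4 9E 6F -> value 1822564 (3 byte(s))
  byte[4]=0xBF cont=1 payload=0x3F=63: acc |= 63<<0 -> acc=63 shift=7
  byte[5]=0x39 cont=0 payload=0x39=57: acc |= 57<<7 -> acc=7359 shift=14 [end]
Varint 3: bytes[4:6] = BF 39 -> value 7359 (2 byte(s))
  byte[6]=0xC2 cont=1 payload=0x42=66: acc |= 66<<0 -> acc=66 shift=7
  byte[7]=0x27 cont=0 payload=0x27=39: acc |= 39<<7 -> acc=5058 shift=14 [end]
Varint 4: bytes[6:8] = C2 27 -> value 5058 (2 byte(s))
  byte[8]=0x9E cont=1 payload=0x1E=30: acc |= 30<<0 -> acc=30 shift=7
  byte[9]=0x07 cont=0 payload=0x07=7: acc |= 7<<7 -> acc=926 shift=14 [end]
Varint 5: bytes[8:10] = 9E 07 -> value 926 (2 byte(s))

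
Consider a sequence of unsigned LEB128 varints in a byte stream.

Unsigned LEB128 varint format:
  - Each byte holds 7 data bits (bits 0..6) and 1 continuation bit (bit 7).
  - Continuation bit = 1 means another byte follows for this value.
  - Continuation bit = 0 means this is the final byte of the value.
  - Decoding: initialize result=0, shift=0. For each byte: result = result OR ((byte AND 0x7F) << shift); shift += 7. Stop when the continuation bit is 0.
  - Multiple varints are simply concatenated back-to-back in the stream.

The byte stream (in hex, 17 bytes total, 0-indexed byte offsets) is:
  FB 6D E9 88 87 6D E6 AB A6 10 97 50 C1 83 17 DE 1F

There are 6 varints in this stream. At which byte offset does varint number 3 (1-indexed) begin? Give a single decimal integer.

Answer: 6

Derivation:
  byte[0]=0xFB cont=1 payload=0x7B=123: acc |= 123<<0 -> acc=123 shift=7
  byte[1]=0x6D cont=0 payload=0x6D=109: acc |= 109<<7 -> acc=14075 shift=14 [end]
Varint 1: bytes[0:2] = FB 6D -> value 14075 (2 byte(s))
  byte[2]=0xE9 cont=1 payload=0x69=105: acc |= 105<<0 -> acc=105 shift=7
  byte[3]=0x88 cont=1 payload=0x08=8: acc |= 8<<7 -> acc=1129 shift=14
  byte[4]=0x87 cont=1 payload=0x07=7: acc |= 7<<14 -> acc=115817 shift=21
  byte[5]=0x6D cont=0 payload=0x6D=109: acc |= 109<<21 -> acc=228705385 shift=28 [end]
Varint 2: bytes[2:6] = E9 88 87 6D -> value 228705385 (4 byte(s))
  byte[6]=0xE6 cont=1 payload=0x66=102: acc |= 102<<0 -> acc=102 shift=7
  byte[7]=0xAB cont=1 payload=0x2B=43: acc |= 43<<7 -> acc=5606 shift=14
  byte[8]=0xA6 cont=1 payload=0x26=38: acc |= 38<<14 -> acc=628198 shift=21
  byte[9]=0x10 cont=0 payload=0x10=16: acc |= 16<<21 -> acc=34182630 shift=28 [end]
Varint 3: bytes[6:10] = E6 AB A6 10 -> value 34182630 (4 byte(s))
  byte[10]=0x97 cont=1 payload=0x17=23: acc |= 23<<0 -> acc=23 shift=7
  byte[11]=0x50 cont=0 payload=0x50=80: acc |= 80<<7 -> acc=10263 shift=14 [end]
Varint 4: bytes[10:12] = 97 50 -> value 10263 (2 byte(s))
  byte[12]=0xC1 cont=1 payload=0x41=65: acc |= 65<<0 -> acc=65 shift=7
  byte[13]=0x83 cont=1 payload=0x03=3: acc |= 3<<7 -> acc=449 shift=14
  byte[14]=0x17 cont=0 payload=0x17=23: acc |= 23<<14 -> acc=377281 shift=21 [end]
Varint 5: bytes[12:15] = C1 83 17 -> value 377281 (3 byte(s))
  byte[15]=0xDE cont=1 payload=0x5E=94: acc |= 94<<0 -> acc=94 shift=7
  byte[16]=0x1F cont=0 payload=0x1F=31: acc |= 31<<7 -> acc=4062 shift=14 [end]
Varint 6: bytes[15:17] = DE 1F -> value 4062 (2 byte(s))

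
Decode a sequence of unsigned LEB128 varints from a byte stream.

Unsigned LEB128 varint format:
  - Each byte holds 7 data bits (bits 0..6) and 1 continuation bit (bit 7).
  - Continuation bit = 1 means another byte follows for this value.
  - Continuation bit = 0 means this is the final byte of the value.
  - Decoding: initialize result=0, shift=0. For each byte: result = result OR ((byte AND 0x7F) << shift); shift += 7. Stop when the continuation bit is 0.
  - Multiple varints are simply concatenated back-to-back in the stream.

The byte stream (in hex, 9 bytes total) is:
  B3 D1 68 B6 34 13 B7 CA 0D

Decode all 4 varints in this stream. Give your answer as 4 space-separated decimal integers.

Answer: 1714355 6710 19 222519

Derivation:
  byte[0]=0xB3 cont=1 payload=0x33=51: acc |= 51<<0 -> acc=51 shift=7
  byte[1]=0xD1 cont=1 payload=0x51=81: acc |= 81<<7 -> acc=10419 shift=14
  byte[2]=0x68 cont=0 payload=0x68=104: acc |= 104<<14 -> acc=1714355 shift=21 [end]
Varint 1: bytes[0:3] = B3 D1 68 -> value 1714355 (3 byte(s))
  byte[3]=0xB6 cont=1 payload=0x36=54: acc |= 54<<0 -> acc=54 shift=7
  byte[4]=0x34 cont=0 payload=0x34=52: acc |= 52<<7 -> acc=6710 shift=14 [end]
Varint 2: bytes[3:5] = B6 34 -> value 6710 (2 byte(s))
  byte[5]=0x13 cont=0 payload=0x13=19: acc |= 19<<0 -> acc=19 shift=7 [end]
Varint 3: bytes[5:6] = 13 -> value 19 (1 byte(s))
  byte[6]=0xB7 cont=1 payload=0x37=55: acc |= 55<<0 -> acc=55 shift=7
  byte[7]=0xCA cont=1 payload=0x4A=74: acc |= 74<<7 -> acc=9527 shift=14
  byte[8]=0x0D cont=0 payload=0x0D=13: acc |= 13<<14 -> acc=222519 shift=21 [end]
Varint 4: bytes[6:9] = B7 CA 0D -> value 222519 (3 byte(s))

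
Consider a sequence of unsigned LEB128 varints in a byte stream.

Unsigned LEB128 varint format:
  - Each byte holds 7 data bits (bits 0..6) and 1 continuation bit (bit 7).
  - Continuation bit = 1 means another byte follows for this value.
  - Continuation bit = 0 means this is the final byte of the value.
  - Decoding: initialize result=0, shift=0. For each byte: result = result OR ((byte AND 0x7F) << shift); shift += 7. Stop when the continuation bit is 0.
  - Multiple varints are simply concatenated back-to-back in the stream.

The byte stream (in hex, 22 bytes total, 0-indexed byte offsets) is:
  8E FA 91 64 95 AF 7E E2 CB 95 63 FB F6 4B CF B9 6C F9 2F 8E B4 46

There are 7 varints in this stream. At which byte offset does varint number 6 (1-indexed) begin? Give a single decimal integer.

  byte[0]=0x8E cont=1 payload=0x0E=14: acc |= 14<<0 -> acc=14 shift=7
  byte[1]=0xFA cont=1 payload=0x7A=122: acc |= 122<<7 -> acc=15630 shift=14
  byte[2]=0x91 cont=1 payload=0x11=17: acc |= 17<<14 -> acc=294158 shift=21
  byte[3]=0x64 cont=0 payload=0x64=100: acc |= 100<<21 -> acc=210009358 shift=28 [end]
Varint 1: bytes[0:4] = 8E FA 91 64 -> value 210009358 (4 byte(s))
  byte[4]=0x95 cont=1 payload=0x15=21: acc |= 21<<0 -> acc=21 shift=7
  byte[5]=0xAF cont=1 payload=0x2F=47: acc |= 47<<7 -> acc=6037 shift=14
  byte[6]=0x7E cont=0 payload=0x7E=126: acc |= 126<<14 -> acc=2070421 shift=21 [end]
Varint 2: bytes[4:7] = 95 AF 7E -> value 2070421 (3 byte(s))
  byte[7]=0xE2 cont=1 payload=0x62=98: acc |= 98<<0 -> acc=98 shift=7
  byte[8]=0xCB cont=1 payload=0x4B=75: acc |= 75<<7 -> acc=9698 shift=14
  byte[9]=0x95 cont=1 payload=0x15=21: acc |= 21<<14 -> acc=353762 shift=21
  byte[10]=0x63 cont=0 payload=0x63=99: acc |= 99<<21 -> acc=207971810 shift=28 [end]
Varint 3: bytes[7:11] = E2 CB 95 63 -> value 207971810 (4 byte(s))
  byte[11]=0xFB cont=1 payload=0x7B=123: acc |= 123<<0 -> acc=123 shift=7
  byte[12]=0xF6 cont=1 payload=0x76=118: acc |= 118<<7 -> acc=15227 shift=14
  byte[13]=0x4B cont=0 payload=0x4B=75: acc |= 75<<14 -> acc=1244027 shift=21 [end]
Varint 4: bytes[11:14] = FB F6 4B -> value 1244027 (3 byte(s))
  byte[14]=0xCF cont=1 payload=0x4F=79: acc |= 79<<0 -> acc=79 shift=7
  byte[15]=0xB9 cont=1 payload=0x39=57: acc |= 57<<7 -> acc=7375 shift=14
  byte[16]=0x6C cont=0 payload=0x6C=108: acc |= 108<<14 -> acc=1776847 shift=21 [end]
Varint 5: bytes[14:17] = CF B9 6C -> value 1776847 (3 byte(s))
  byte[17]=0xF9 cont=1 payload=0x79=121: acc |= 121<<0 -> acc=121 shift=7
  byte[18]=0x2F cont=0 payload=0x2F=47: acc |= 47<<7 -> acc=6137 shift=14 [end]
Varint 6: bytes[17:19] = F9 2F -> value 6137 (2 byte(s))
  byte[19]=0x8E cont=1 payload=0x0E=14: acc |= 14<<0 -> acc=14 shift=7
  byte[20]=0xB4 cont=1 payload=0x34=52: acc |= 52<<7 -> acc=6670 shift=14
  byte[21]=0x46 cont=0 payload=0x46=70: acc |= 70<<14 -> acc=1153550 shift=21 [end]
Varint 7: bytes[19:22] = 8E B4 46 -> value 1153550 (3 byte(s))

Answer: 17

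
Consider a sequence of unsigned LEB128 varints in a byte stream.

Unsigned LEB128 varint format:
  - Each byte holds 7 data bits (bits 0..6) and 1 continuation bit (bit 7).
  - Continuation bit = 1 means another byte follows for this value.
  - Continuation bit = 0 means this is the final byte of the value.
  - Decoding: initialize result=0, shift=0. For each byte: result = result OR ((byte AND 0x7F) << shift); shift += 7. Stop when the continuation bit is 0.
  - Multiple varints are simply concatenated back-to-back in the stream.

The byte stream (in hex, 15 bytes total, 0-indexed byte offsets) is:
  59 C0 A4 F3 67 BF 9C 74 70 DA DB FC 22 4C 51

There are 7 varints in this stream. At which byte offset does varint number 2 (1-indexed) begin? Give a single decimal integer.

Answer: 1

Derivation:
  byte[0]=0x59 cont=0 payload=0x59=89: acc |= 89<<0 -> acc=89 shift=7 [end]
Varint 1: bytes[0:1] = 59 -> value 89 (1 byte(s))
  byte[1]=0xC0 cont=1 payload=0x40=64: acc |= 64<<0 -> acc=64 shift=7
  byte[2]=0xA4 cont=1 payload=0x24=36: acc |= 36<<7 -> acc=4672 shift=14
  byte[3]=0xF3 cont=1 payload=0x73=115: acc |= 115<<14 -> acc=1888832 shift=21
  byte[4]=0x67 cont=0 payload=0x67=103: acc |= 103<<21 -> acc=217895488 shift=28 [end]
Varint 2: bytes[1:5] = C0 A4 F3 67 -> value 217895488 (4 byte(s))
  byte[5]=0xBF cont=1 payload=0x3F=63: acc |= 63<<0 -> acc=63 shift=7
  byte[6]=0x9C cont=1 payload=0x1C=28: acc |= 28<<7 -> acc=3647 shift=14
  byte[7]=0x74 cont=0 payload=0x74=116: acc |= 116<<14 -> acc=1904191 shift=21 [end]
Varint 3: bytes[5:8] = BF 9C 74 -> value 1904191 (3 byte(s))
  byte[8]=0x70 cont=0 payload=0x70=112: acc |= 112<<0 -> acc=112 shift=7 [end]
Varint 4: bytes[8:9] = 70 -> value 112 (1 byte(s))
  byte[9]=0xDA cont=1 payload=0x5A=90: acc |= 90<<0 -> acc=90 shift=7
  byte[10]=0xDB cont=1 payload=0x5B=91: acc |= 91<<7 -> acc=11738 shift=14
  byte[11]=0xFC cont=1 payload=0x7C=124: acc |= 124<<14 -> acc=2043354 shift=21
  byte[12]=0x22 cont=0 payload=0x22=34: acc |= 34<<21 -> acc=73346522 shift=28 [end]
Varint 5: bytes[9:13] = DA DB FC 22 -> value 73346522 (4 byte(s))
  byte[13]=0x4C cont=0 payload=0x4C=76: acc |= 76<<0 -> acc=76 shift=7 [end]
Varint 6: bytes[13:14] = 4C -> value 76 (1 byte(s))
  byte[14]=0x51 cont=0 payload=0x51=81: acc |= 81<<0 -> acc=81 shift=7 [end]
Varint 7: bytes[14:15] = 51 -> value 81 (1 byte(s))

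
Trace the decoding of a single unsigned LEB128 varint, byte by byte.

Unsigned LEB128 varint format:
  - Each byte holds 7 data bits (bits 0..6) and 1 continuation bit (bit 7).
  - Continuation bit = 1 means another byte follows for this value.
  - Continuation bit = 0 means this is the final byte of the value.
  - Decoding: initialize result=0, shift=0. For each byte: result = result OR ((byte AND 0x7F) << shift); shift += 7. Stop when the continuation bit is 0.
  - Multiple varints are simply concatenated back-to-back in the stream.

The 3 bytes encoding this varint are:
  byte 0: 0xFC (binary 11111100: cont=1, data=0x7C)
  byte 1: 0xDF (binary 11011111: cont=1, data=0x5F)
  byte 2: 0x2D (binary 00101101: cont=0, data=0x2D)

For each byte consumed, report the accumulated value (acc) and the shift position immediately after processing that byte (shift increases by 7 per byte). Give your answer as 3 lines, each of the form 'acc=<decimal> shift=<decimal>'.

Answer: acc=124 shift=7
acc=12284 shift=14
acc=749564 shift=21

Derivation:
byte 0=0xFC: payload=0x7C=124, contrib = 124<<0 = 124; acc -> 124, shift -> 7
byte 1=0xDF: payload=0x5F=95, contrib = 95<<7 = 12160; acc -> 12284, shift -> 14
byte 2=0x2D: payload=0x2D=45, contrib = 45<<14 = 737280; acc -> 749564, shift -> 21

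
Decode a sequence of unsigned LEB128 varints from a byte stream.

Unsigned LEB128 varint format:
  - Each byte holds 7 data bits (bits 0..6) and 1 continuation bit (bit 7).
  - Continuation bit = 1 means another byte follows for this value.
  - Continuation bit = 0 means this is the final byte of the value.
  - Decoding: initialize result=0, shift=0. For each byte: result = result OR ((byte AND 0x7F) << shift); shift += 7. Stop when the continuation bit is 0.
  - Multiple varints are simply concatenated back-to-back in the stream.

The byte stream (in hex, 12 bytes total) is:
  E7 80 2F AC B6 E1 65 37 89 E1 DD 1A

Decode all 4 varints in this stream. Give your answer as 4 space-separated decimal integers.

  byte[0]=0xE7 cont=1 payload=0x67=103: acc |= 103<<0 -> acc=103 shift=7
  byte[1]=0x80 cont=1 payload=0x00=0: acc |= 0<<7 -> acc=103 shift=14
  byte[2]=0x2F cont=0 payload=0x2F=47: acc |= 47<<14 -> acc=770151 shift=21 [end]
Varint 1: bytes[0:3] = E7 80 2F -> value 770151 (3 byte(s))
  byte[3]=0xAC cont=1 payload=0x2C=44: acc |= 44<<0 -> acc=44 shift=7
  byte[4]=0xB6 cont=1 payload=0x36=54: acc |= 54<<7 -> acc=6956 shift=14
  byte[5]=0xE1 cont=1 payload=0x61=97: acc |= 97<<14 -> acc=1596204 shift=21
  byte[6]=0x65 cont=0 payload=0x65=101: acc |= 101<<21 -> acc=213408556 shift=28 [end]
Varint 2: bytes[3:7] = AC B6 E1 65 -> value 213408556 (4 byte(s))
  byte[7]=0x37 cont=0 payload=0x37=55: acc |= 55<<0 -> acc=55 shift=7 [end]
Varint 3: bytes[7:8] = 37 -> value 55 (1 byte(s))
  byte[8]=0x89 cont=1 payload=0x09=9: acc |= 9<<0 -> acc=9 shift=7
  byte[9]=0xE1 cont=1 payload=0x61=97: acc |= 97<<7 -> acc=12425 shift=14
  byte[10]=0xDD cont=1 payload=0x5D=93: acc |= 93<<14 -> acc=1536137 shift=21
  byte[11]=0x1A cont=0 payload=0x1A=26: acc |= 26<<21 -> acc=56062089 shift=28 [end]
Varint 4: bytes[8:12] = 89 E1 DD 1A -> value 56062089 (4 byte(s))

Answer: 770151 213408556 55 56062089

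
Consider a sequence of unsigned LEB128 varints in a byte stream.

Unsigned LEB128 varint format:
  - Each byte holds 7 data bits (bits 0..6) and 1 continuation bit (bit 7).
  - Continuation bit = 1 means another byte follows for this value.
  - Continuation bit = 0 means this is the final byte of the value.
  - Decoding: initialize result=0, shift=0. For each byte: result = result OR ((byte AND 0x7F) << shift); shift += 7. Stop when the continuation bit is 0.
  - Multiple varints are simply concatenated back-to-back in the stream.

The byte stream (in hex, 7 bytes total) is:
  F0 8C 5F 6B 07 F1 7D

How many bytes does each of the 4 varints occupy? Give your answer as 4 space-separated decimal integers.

  byte[0]=0xF0 cont=1 payload=0x70=112: acc |= 112<<0 -> acc=112 shift=7
  byte[1]=0x8C cont=1 payload=0x0C=12: acc |= 12<<7 -> acc=1648 shift=14
  byte[2]=0x5F cont=0 payload=0x5F=95: acc |= 95<<14 -> acc=1558128 shift=21 [end]
Varint 1: bytes[0:3] = F0 8C 5F -> value 1558128 (3 byte(s))
  byte[3]=0x6B cont=0 payload=0x6B=107: acc |= 107<<0 -> acc=107 shift=7 [end]
Varint 2: bytes[3:4] = 6B -> value 107 (1 byte(s))
  byte[4]=0x07 cont=0 payload=0x07=7: acc |= 7<<0 -> acc=7 shift=7 [end]
Varint 3: bytes[4:5] = 07 -> value 7 (1 byte(s))
  byte[5]=0xF1 cont=1 payload=0x71=113: acc |= 113<<0 -> acc=113 shift=7
  byte[6]=0x7D cont=0 payload=0x7D=125: acc |= 125<<7 -> acc=16113 shift=14 [end]
Varint 4: bytes[5:7] = F1 7D -> value 16113 (2 byte(s))

Answer: 3 1 1 2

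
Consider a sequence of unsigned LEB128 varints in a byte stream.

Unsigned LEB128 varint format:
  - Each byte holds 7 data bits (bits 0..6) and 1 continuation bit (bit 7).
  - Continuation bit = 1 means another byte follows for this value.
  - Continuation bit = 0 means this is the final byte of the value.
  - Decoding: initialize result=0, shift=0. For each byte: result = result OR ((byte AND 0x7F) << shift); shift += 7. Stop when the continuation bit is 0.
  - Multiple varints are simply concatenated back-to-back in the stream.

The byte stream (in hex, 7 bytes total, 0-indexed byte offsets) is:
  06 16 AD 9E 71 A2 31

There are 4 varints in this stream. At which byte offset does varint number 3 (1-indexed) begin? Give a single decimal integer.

  byte[0]=0x06 cont=0 payload=0x06=6: acc |= 6<<0 -> acc=6 shift=7 [end]
Varint 1: bytes[0:1] = 06 -> value 6 (1 byte(s))
  byte[1]=0x16 cont=0 payload=0x16=22: acc |= 22<<0 -> acc=22 shift=7 [end]
Varint 2: bytes[1:2] = 16 -> value 22 (1 byte(s))
  byte[2]=0xAD cont=1 payload=0x2D=45: acc |= 45<<0 -> acc=45 shift=7
  byte[3]=0x9E cont=1 payload=0x1E=30: acc |= 30<<7 -> acc=3885 shift=14
  byte[4]=0x71 cont=0 payload=0x71=113: acc |= 113<<14 -> acc=1855277 shift=21 [end]
Varint 3: bytes[2:5] = AD 9E 71 -> value 1855277 (3 byte(s))
  byte[5]=0xA2 cont=1 payload=0x22=34: acc |= 34<<0 -> acc=34 shift=7
  byte[6]=0x31 cont=0 payload=0x31=49: acc |= 49<<7 -> acc=6306 shift=14 [end]
Varint 4: bytes[5:7] = A2 31 -> value 6306 (2 byte(s))

Answer: 2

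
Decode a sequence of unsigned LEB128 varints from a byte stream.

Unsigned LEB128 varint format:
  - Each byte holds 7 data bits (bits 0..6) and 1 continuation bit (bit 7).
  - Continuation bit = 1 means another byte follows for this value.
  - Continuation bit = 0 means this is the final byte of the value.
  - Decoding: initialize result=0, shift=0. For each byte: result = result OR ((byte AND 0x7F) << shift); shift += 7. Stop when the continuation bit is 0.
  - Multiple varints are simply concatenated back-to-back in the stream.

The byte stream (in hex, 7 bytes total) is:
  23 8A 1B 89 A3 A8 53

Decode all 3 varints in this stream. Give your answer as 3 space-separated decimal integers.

  byte[0]=0x23 cont=0 payload=0x23=35: acc |= 35<<0 -> acc=35 shift=7 [end]
Varint 1: bytes[0:1] = 23 -> value 35 (1 byte(s))
  byte[1]=0x8A cont=1 payload=0x0A=10: acc |= 10<<0 -> acc=10 shift=7
  byte[2]=0x1B cont=0 payload=0x1B=27: acc |= 27<<7 -> acc=3466 shift=14 [end]
Varint 2: bytes[1:3] = 8A 1B -> value 3466 (2 byte(s))
  byte[3]=0x89 cont=1 payload=0x09=9: acc |= 9<<0 -> acc=9 shift=7
  byte[4]=0xA3 cont=1 payload=0x23=35: acc |= 35<<7 -> acc=4489 shift=14
  byte[5]=0xA8 cont=1 payload=0x28=40: acc |= 40<<14 -> acc=659849 shift=21
  byte[6]=0x53 cont=0 payload=0x53=83: acc |= 83<<21 -> acc=174723465 shift=28 [end]
Varint 3: bytes[3:7] = 89 A3 A8 53 -> value 174723465 (4 byte(s))

Answer: 35 3466 174723465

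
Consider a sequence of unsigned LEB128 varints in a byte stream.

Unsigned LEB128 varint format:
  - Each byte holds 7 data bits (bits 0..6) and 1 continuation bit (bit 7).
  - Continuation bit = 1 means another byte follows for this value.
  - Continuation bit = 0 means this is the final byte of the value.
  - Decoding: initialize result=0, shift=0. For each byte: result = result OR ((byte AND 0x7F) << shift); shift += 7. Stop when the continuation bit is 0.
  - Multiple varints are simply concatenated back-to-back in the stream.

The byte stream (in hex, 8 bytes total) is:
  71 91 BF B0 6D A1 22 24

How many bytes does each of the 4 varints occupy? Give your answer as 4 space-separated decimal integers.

  byte[0]=0x71 cont=0 payload=0x71=113: acc |= 113<<0 -> acc=113 shift=7 [end]
Varint 1: bytes[0:1] = 71 -> value 113 (1 byte(s))
  byte[1]=0x91 cont=1 payload=0x11=17: acc |= 17<<0 -> acc=17 shift=7
  byte[2]=0xBF cont=1 payload=0x3F=63: acc |= 63<<7 -> acc=8081 shift=14
  byte[3]=0xB0 cont=1 payload=0x30=48: acc |= 48<<14 -> acc=794513 shift=21
  byte[4]=0x6D cont=0 payload=0x6D=109: acc |= 109<<21 -> acc=229384081 shift=28 [end]
Varint 2: bytes[1:5] = 91 BF B0 6D -> value 229384081 (4 byte(s))
  byte[5]=0xA1 cont=1 payload=0x21=33: acc |= 33<<0 -> acc=33 shift=7
  byte[6]=0x22 cont=0 payload=0x22=34: acc |= 34<<7 -> acc=4385 shift=14 [end]
Varint 3: bytes[5:7] = A1 22 -> value 4385 (2 byte(s))
  byte[7]=0x24 cont=0 payload=0x24=36: acc |= 36<<0 -> acc=36 shift=7 [end]
Varint 4: bytes[7:8] = 24 -> value 36 (1 byte(s))

Answer: 1 4 2 1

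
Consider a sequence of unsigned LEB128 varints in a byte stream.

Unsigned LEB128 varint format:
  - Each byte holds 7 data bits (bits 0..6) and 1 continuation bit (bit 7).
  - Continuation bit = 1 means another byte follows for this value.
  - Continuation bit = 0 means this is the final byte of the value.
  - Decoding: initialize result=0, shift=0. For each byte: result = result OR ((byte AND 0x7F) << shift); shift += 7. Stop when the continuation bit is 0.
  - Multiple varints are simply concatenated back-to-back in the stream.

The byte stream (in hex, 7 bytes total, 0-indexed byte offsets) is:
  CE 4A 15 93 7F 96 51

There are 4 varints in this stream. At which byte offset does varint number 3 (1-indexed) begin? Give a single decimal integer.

Answer: 3

Derivation:
  byte[0]=0xCE cont=1 payload=0x4E=78: acc |= 78<<0 -> acc=78 shift=7
  byte[1]=0x4A cont=0 payload=0x4A=74: acc |= 74<<7 -> acc=9550 shift=14 [end]
Varint 1: bytes[0:2] = CE 4A -> value 9550 (2 byte(s))
  byte[2]=0x15 cont=0 payload=0x15=21: acc |= 21<<0 -> acc=21 shift=7 [end]
Varint 2: bytes[2:3] = 15 -> value 21 (1 byte(s))
  byte[3]=0x93 cont=1 payload=0x13=19: acc |= 19<<0 -> acc=19 shift=7
  byte[4]=0x7F cont=0 payload=0x7F=127: acc |= 127<<7 -> acc=16275 shift=14 [end]
Varint 3: bytes[3:5] = 93 7F -> value 16275 (2 byte(s))
  byte[5]=0x96 cont=1 payload=0x16=22: acc |= 22<<0 -> acc=22 shift=7
  byte[6]=0x51 cont=0 payload=0x51=81: acc |= 81<<7 -> acc=10390 shift=14 [end]
Varint 4: bytes[5:7] = 96 51 -> value 10390 (2 byte(s))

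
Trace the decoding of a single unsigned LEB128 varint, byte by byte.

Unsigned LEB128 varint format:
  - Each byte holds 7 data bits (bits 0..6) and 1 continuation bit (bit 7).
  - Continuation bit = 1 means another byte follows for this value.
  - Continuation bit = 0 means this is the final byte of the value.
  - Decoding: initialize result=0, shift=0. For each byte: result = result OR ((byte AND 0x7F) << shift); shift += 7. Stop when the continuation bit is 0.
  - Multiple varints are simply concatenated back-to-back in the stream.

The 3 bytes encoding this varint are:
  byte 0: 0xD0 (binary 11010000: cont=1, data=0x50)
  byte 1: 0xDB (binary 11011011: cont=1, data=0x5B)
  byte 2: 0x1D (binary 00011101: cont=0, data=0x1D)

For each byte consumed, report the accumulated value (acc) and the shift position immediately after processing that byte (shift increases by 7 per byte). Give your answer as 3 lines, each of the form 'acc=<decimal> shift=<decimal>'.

Answer: acc=80 shift=7
acc=11728 shift=14
acc=486864 shift=21

Derivation:
byte 0=0xD0: payload=0x50=80, contrib = 80<<0 = 80; acc -> 80, shift -> 7
byte 1=0xDB: payload=0x5B=91, contrib = 91<<7 = 11648; acc -> 11728, shift -> 14
byte 2=0x1D: payload=0x1D=29, contrib = 29<<14 = 475136; acc -> 486864, shift -> 21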